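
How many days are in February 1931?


February 1931 (leap year: no)

28 days


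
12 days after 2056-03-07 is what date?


Start: 2056-03-07, add 12 days
March 2056 has 31 days; 7 + 12 = 19 stays within March

Result: 2056-03-19


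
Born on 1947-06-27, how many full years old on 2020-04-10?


Birth: 1947-06-27
Reference: 2020-04-10
Year difference: 2020 - 1947 = 73
Birthday not yet reached in 2020, subtract 1

72 years old


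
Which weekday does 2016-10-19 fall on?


Date: October 19, 2016
Anchor: Jan 1, 2016. With p = 2016 - 1 = 2015: (p + p//4 - p//100 + p//400) mod 7 = (2015 + 503 - 20 + 5) mod 7 = 2503 mod 7 = 4 -> Friday (Mon=0 ... Sun=6)
Days before October (Jan-Sep): 274; offset = 274 + 19 - 1 = 292
Weekday index = (4 + 292) mod 7 = 2

Day of the week: Wednesday


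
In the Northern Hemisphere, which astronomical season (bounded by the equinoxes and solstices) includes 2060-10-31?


Date: October 31
Astronomical Autumn (approx.; exact equinox/solstice day varies by year): September 22 to December 20
October 31 falls within the Autumn window

Autumn


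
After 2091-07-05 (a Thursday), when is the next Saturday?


Current: Thursday
Target: Saturday
Days ahead: 2

Next Saturday: 2091-07-07


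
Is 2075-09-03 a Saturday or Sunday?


Anchor: Jan 1, 2075. With p = 2075 - 1 = 2074: (p + p//4 - p//100 + p//400) mod 7 = (2074 + 518 - 20 + 5) mod 7 = 2577 mod 7 = 1 -> Tuesday (Mon=0 ... Sun=6)
Day of year: 246; offset = 245
Weekday index = (1 + 245) mod 7 = 1 -> Tuesday
Weekend days: Saturday, Sunday

No


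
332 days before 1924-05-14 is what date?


Start: 1924-05-14, subtract 332 days
Back 14 days from May 14 reaches April 30, 1924 -> 318 left
April 1924 has 30 days -> back to March 31, 1924 -> 288 left
March 1924 has 31 days -> back to February 29, 1924 -> 257 left
February 1924 has 29 days -> back to January 31, 1924 -> 228 left
January 1924 has 31 days -> back to December 31, 1923 -> 197 left
December 1923 has 31 days -> back to November 30, 1923 -> 166 left
November 1923 has 30 days -> back to October 31, 1923 -> 136 left
October 1923 has 31 days -> back to September 30, 1923 -> 105 left
September 1923 has 30 days -> back to August 31, 1923 -> 75 left
August 1923 has 31 days -> back to July 31, 1923 -> 44 left
July 1923 has 31 days -> back to June 30, 1923 -> 13 left
June 1923: 30 - 13 = 17 -> lands on June 17

Result: 1923-06-17


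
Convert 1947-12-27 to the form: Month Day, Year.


ISO 1947-12-27 parses as year=1947, month=12, day=27
Month 12 -> December

December 27, 1947


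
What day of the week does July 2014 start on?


Target: July 1, 2014
Anchor: Jan 1, 2014. With p = 2014 - 1 = 2013: (p + p//4 - p//100 + p//400) mod 7 = (2013 + 503 - 20 + 5) mod 7 = 2501 mod 7 = 2 -> Wednesday (Mon=0 ... Sun=6)
Days before July (Jan-Jun): 181 days
Weekday index = (2 + 181) mod 7 = 1

Tuesday


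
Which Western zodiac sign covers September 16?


Date: September 16
Conventional tropical zodiac dates: Virgo from August 23 onward; Libra starts September 23
September 16 falls within the Virgo range

Virgo


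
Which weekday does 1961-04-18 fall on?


Date: April 18, 1961
Anchor: Jan 1, 1961. With p = 1961 - 1 = 1960: (p + p//4 - p//100 + p//400) mod 7 = (1960 + 490 - 19 + 4) mod 7 = 2435 mod 7 = 6 -> Sunday (Mon=0 ... Sun=6)
Days before April (Jan-Mar): 90; offset = 90 + 18 - 1 = 107
Weekday index = (6 + 107) mod 7 = 1

Day of the week: Tuesday


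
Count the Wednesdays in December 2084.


December 2084 has 31 days
Anchor: Jan 1, 2084. With p = 2084 - 1 = 2083: (p + p//4 - p//100 + p//400) mod 7 = (2083 + 520 - 20 + 5) mod 7 = 2588 mod 7 = 5 -> Saturday (Mon=0 ... Sun=6)
Days before December (Jan-Nov): 335; December 1 index = (5 + 335) mod 7 = 4 -> Friday
First Wednesday is December 6
Wednesdays: 6, 13, 20, 27

4 Wednesdays


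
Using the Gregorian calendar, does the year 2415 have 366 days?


Gregorian leap year rule: divisible by 4, but not by 100, unless also by 400.
2415 is not divisible by 4 -> not a leap year

No


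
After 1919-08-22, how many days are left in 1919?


Day of year: 234 of 365
Remaining = 365 - 234

131 days


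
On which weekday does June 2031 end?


June 2031 has 30 days
Anchor: Jan 1, 2031. With p = 2031 - 1 = 2030: (p + p//4 - p//100 + p//400) mod 7 = (2030 + 507 - 20 + 5) mod 7 = 2522 mod 7 = 2 -> Wednesday (Mon=0 ... Sun=6)
Days before June (Jan-May): 151; June 1 index = (2 + 151) mod 7 = 6 -> Sunday
Last day offset: 30 - 1 = 29 days
Weekday index = (6 + 29) mod 7 = 0

Monday, June 30


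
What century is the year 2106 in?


Century = (year - 1) // 100 + 1
= (2106 - 1) // 100 + 1
= 2105 // 100 + 1
= 21 + 1

22nd century


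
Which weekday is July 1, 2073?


Target: July 1, 2073
Anchor: Jan 1, 2073. With p = 2073 - 1 = 2072: (p + p//4 - p//100 + p//400) mod 7 = (2072 + 518 - 20 + 5) mod 7 = 2575 mod 7 = 6 -> Sunday (Mon=0 ... Sun=6)
Days before July (Jan-Jun): 181 days
Weekday index = (6 + 181) mod 7 = 5

Saturday


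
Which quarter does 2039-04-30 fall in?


Month: April (month 4)
Q1: Jan-Mar, Q2: Apr-Jun, Q3: Jul-Sep, Q4: Oct-Dec

Q2


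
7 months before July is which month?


July is month 7
7 - 7 = 0; wrap: 0 + 12 = 12

December


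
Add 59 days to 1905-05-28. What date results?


Start: 1905-05-28, add 59 days
May 1905 has 31 days: 31 - 28 = 3 days to May 31 -> 56 left
June 1905 has 30 days -> 26 left
July 1905: 26 <= 31 -> lands on July 26

Result: 1905-07-26


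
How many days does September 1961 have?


September 1961

30 days


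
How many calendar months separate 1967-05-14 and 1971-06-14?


From May 1967 to June 1971
4 years * 12 = 48 months, plus 1 month = 49

49 months


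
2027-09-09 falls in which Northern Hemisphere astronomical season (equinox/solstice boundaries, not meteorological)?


Date: September 9
Astronomical Summer (approx.; exact equinox/solstice day varies by year): June 21 to September 21
September 9 falls within the Summer window

Summer


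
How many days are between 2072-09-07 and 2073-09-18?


From 2072-09-07 to 2073-09-18
2072-09-07: days before September = 31 + 29 + 31 + 30 + 31 + 30 + 31 + 31 = 244 (2072 is a leap year); day of year = 244 + 7 = 251
2073-09-18: days before September = 31 + 28 + 31 + 30 + 31 + 30 + 31 + 31 = 243 (2073 is not a leap year); day of year = 243 + 18 = 261
Rest of 2072: 366 - 251 = 115
Total = 115 + 261 = 376

376 days


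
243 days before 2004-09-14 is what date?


Start: 2004-09-14, subtract 243 days
Back 14 days from September 14 reaches August 31, 2004 -> 229 left
August 2004 has 31 days -> back to July 31, 2004 -> 198 left
July 2004 has 31 days -> back to June 30, 2004 -> 167 left
June 2004 has 30 days -> back to May 31, 2004 -> 137 left
May 2004 has 31 days -> back to April 30, 2004 -> 106 left
April 2004 has 30 days -> back to March 31, 2004 -> 76 left
March 2004 has 31 days -> back to February 29, 2004 -> 45 left
February 2004 has 29 days -> back to January 31, 2004 -> 16 left
January 2004: 31 - 16 = 15 -> lands on January 15

Result: 2004-01-15


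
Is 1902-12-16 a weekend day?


Anchor: Jan 1, 1902. With p = 1902 - 1 = 1901: (p + p//4 - p//100 + p//400) mod 7 = (1901 + 475 - 19 + 4) mod 7 = 2361 mod 7 = 2 -> Wednesday (Mon=0 ... Sun=6)
Day of year: 350; offset = 349
Weekday index = (2 + 349) mod 7 = 1 -> Tuesday
Weekend days: Saturday, Sunday

No


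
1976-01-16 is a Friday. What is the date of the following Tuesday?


Current: Friday
Target: Tuesday
Days ahead: 4

Next Tuesday: 1976-01-20


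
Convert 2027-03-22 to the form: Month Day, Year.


ISO 2027-03-22 parses as year=2027, month=03, day=22
Month 3 -> March

March 22, 2027


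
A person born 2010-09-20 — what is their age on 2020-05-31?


Birth: 2010-09-20
Reference: 2020-05-31
Year difference: 2020 - 2010 = 10
Birthday not yet reached in 2020, subtract 1

9 years old


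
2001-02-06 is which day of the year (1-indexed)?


Date: February 6, 2001
Days in months 1 through 1: 31
Plus 6 days in February

Day of year: 37


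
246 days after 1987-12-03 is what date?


Start: 1987-12-03, add 246 days
December 1987 has 31 days: 31 - 3 = 28 days to December 31 -> 218 left
January 1988 has 31 days -> 187 left
February 1988 has 29 days -> 158 left
March 1988 has 31 days -> 127 left
April 1988 has 30 days -> 97 left
May 1988 has 31 days -> 66 left
June 1988 has 30 days -> 36 left
July 1988 has 31 days -> 5 left
August 1988: 5 <= 31 -> lands on August 5

Result: 1988-08-05


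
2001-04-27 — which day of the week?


Date: April 27, 2001
Anchor: Jan 1, 2001. With p = 2001 - 1 = 2000: (p + p//4 - p//100 + p//400) mod 7 = (2000 + 500 - 20 + 5) mod 7 = 2485 mod 7 = 0 -> Monday (Mon=0 ... Sun=6)
Days before April (Jan-Mar): 90; offset = 90 + 27 - 1 = 116
Weekday index = (0 + 116) mod 7 = 4

Day of the week: Friday


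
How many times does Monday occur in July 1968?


July 1968 has 31 days
Anchor: Jan 1, 1968. With p = 1968 - 1 = 1967: (p + p//4 - p//100 + p//400) mod 7 = (1967 + 491 - 19 + 4) mod 7 = 2443 mod 7 = 0 -> Monday (Mon=0 ... Sun=6)
Days before July (Jan-Jun): 182; July 1 index = (0 + 182) mod 7 = 0 -> Monday
First Monday is July 1
Mondays: 1, 8, 15, 22, 29

5 Mondays


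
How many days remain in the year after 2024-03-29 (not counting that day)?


Day of year: 89 of 366
Remaining = 366 - 89

277 days


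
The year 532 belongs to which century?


Century = (year - 1) // 100 + 1
= (532 - 1) // 100 + 1
= 531 // 100 + 1
= 5 + 1

6th century


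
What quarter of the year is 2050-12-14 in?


Month: December (month 12)
Q1: Jan-Mar, Q2: Apr-Jun, Q3: Jul-Sep, Q4: Oct-Dec

Q4


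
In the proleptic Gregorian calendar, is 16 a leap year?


Gregorian leap year rule: divisible by 4, but not by 100, unless also by 400.
16 is divisible by 4 but not 100 -> leap year

Yes


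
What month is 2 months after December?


December is month 12
12 + 2 = 14; wrap: 14 - 12 = 2

February


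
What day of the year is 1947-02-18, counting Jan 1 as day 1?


Date: February 18, 1947
Days in months 1 through 1: 31
Plus 18 days in February

Day of year: 49


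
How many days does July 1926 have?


July 1926

31 days


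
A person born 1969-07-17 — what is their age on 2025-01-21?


Birth: 1969-07-17
Reference: 2025-01-21
Year difference: 2025 - 1969 = 56
Birthday not yet reached in 2025, subtract 1

55 years old


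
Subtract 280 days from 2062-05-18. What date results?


Start: 2062-05-18, subtract 280 days
Back 18 days from May 18 reaches April 30, 2062 -> 262 left
April 2062 has 30 days -> back to March 31, 2062 -> 232 left
March 2062 has 31 days -> back to February 28, 2062 -> 201 left
February 2062 has 28 days -> back to January 31, 2062 -> 173 left
January 2062 has 31 days -> back to December 31, 2061 -> 142 left
December 2061 has 31 days -> back to November 30, 2061 -> 111 left
November 2061 has 30 days -> back to October 31, 2061 -> 81 left
October 2061 has 31 days -> back to September 30, 2061 -> 50 left
September 2061 has 30 days -> back to August 31, 2061 -> 20 left
August 2061: 31 - 20 = 11 -> lands on August 11

Result: 2061-08-11


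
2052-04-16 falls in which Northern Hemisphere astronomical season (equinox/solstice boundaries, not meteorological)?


Date: April 16
Astronomical Spring (approx.; exact equinox/solstice day varies by year): March 20 to June 20
April 16 falls within the Spring window

Spring


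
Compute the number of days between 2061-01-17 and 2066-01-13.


From 2061-01-17 to 2066-01-13
2061-01-17: day of year = 17
2066-01-13: day of year = 13
Rest of 2061: 365 - 17 = 348
Full years 2062 (365), 2063 (365), 2064 (366), 2065 (365): 1461
Total = 348 + 1461 + 13 = 1822

1822 days


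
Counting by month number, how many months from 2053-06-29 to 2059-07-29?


From June 2053 to July 2059
6 years * 12 = 72 months, plus 1 month = 73

73 months


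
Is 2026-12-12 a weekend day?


Anchor: Jan 1, 2026. With p = 2026 - 1 = 2025: (p + p//4 - p//100 + p//400) mod 7 = (2025 + 506 - 20 + 5) mod 7 = 2516 mod 7 = 3 -> Thursday (Mon=0 ... Sun=6)
Day of year: 346; offset = 345
Weekday index = (3 + 345) mod 7 = 5 -> Saturday
Weekend days: Saturday, Sunday

Yes


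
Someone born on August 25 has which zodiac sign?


Date: August 25
Conventional tropical zodiac dates: Virgo from August 23 onward; Libra starts September 23
August 25 falls within the Virgo range

Virgo


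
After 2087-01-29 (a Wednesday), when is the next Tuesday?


Current: Wednesday
Target: Tuesday
Days ahead: 6

Next Tuesday: 2087-02-04


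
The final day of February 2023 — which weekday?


February 2023 has 28 days
Anchor: Jan 1, 2023. With p = 2023 - 1 = 2022: (p + p//4 - p//100 + p//400) mod 7 = (2022 + 505 - 20 + 5) mod 7 = 2512 mod 7 = 6 -> Sunday (Mon=0 ... Sun=6)
Days before February (Jan): 31; February 1 index = (6 + 31) mod 7 = 2 -> Wednesday
Last day offset: 28 - 1 = 27 days
Weekday index = (2 + 27) mod 7 = 1

Tuesday, February 28


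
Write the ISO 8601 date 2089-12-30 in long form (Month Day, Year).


ISO 2089-12-30 parses as year=2089, month=12, day=30
Month 12 -> December

December 30, 2089


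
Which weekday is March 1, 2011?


Target: March 1, 2011
Anchor: Jan 1, 2011. With p = 2011 - 1 = 2010: (p + p//4 - p//100 + p//400) mod 7 = (2010 + 502 - 20 + 5) mod 7 = 2497 mod 7 = 5 -> Saturday (Mon=0 ... Sun=6)
Days before March (Jan-Feb): 59 days
Weekday index = (5 + 59) mod 7 = 1

Tuesday


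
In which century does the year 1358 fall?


Century = (year - 1) // 100 + 1
= (1358 - 1) // 100 + 1
= 1357 // 100 + 1
= 13 + 1

14th century


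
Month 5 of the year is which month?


Month 5 of 12

May


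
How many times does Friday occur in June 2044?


June 2044 has 30 days
Anchor: Jan 1, 2044. With p = 2044 - 1 = 2043: (p + p//4 - p//100 + p//400) mod 7 = (2043 + 510 - 20 + 5) mod 7 = 2538 mod 7 = 4 -> Friday (Mon=0 ... Sun=6)
Days before June (Jan-May): 152; June 1 index = (4 + 152) mod 7 = 2 -> Wednesday
First Friday is June 3
Fridays: 3, 10, 17, 24

4 Fridays


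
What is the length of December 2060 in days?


December 2060

31 days


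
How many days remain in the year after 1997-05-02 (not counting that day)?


Day of year: 122 of 365
Remaining = 365 - 122

243 days


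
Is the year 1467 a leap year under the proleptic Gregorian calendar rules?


Gregorian leap year rule: divisible by 4, but not by 100, unless also by 400.
1467 is not divisible by 4 -> not a leap year

No


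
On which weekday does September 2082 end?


September 2082 has 30 days
Anchor: Jan 1, 2082. With p = 2082 - 1 = 2081: (p + p//4 - p//100 + p//400) mod 7 = (2081 + 520 - 20 + 5) mod 7 = 2586 mod 7 = 3 -> Thursday (Mon=0 ... Sun=6)
Days before September (Jan-Aug): 243; September 1 index = (3 + 243) mod 7 = 1 -> Tuesday
Last day offset: 30 - 1 = 29 days
Weekday index = (1 + 29) mod 7 = 2

Wednesday, September 30


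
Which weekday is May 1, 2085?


Target: May 1, 2085
Anchor: Jan 1, 2085. With p = 2085 - 1 = 2084: (p + p//4 - p//100 + p//400) mod 7 = (2084 + 521 - 20 + 5) mod 7 = 2590 mod 7 = 0 -> Monday (Mon=0 ... Sun=6)
Days before May (Jan-Apr): 120 days
Weekday index = (0 + 120) mod 7 = 1

Tuesday


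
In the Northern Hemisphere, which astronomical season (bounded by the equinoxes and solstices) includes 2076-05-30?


Date: May 30
Astronomical Spring (approx.; exact equinox/solstice day varies by year): March 20 to June 20
May 30 falls within the Spring window

Spring


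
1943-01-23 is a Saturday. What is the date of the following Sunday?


Current: Saturday
Target: Sunday
Days ahead: 1

Next Sunday: 1943-01-24


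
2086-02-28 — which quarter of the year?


Month: February (month 2)
Q1: Jan-Mar, Q2: Apr-Jun, Q3: Jul-Sep, Q4: Oct-Dec

Q1


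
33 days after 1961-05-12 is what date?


Start: 1961-05-12, add 33 days
May 1961 has 31 days: 31 - 12 = 19 days to May 31 -> 14 left
June 1961: 14 <= 30 -> lands on June 14

Result: 1961-06-14


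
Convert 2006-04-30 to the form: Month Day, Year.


ISO 2006-04-30 parses as year=2006, month=04, day=30
Month 4 -> April

April 30, 2006


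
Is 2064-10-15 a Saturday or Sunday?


Anchor: Jan 1, 2064. With p = 2064 - 1 = 2063: (p + p//4 - p//100 + p//400) mod 7 = (2063 + 515 - 20 + 5) mod 7 = 2563 mod 7 = 1 -> Tuesday (Mon=0 ... Sun=6)
Day of year: 289; offset = 288
Weekday index = (1 + 288) mod 7 = 2 -> Wednesday
Weekend days: Saturday, Sunday

No


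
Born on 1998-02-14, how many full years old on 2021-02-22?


Birth: 1998-02-14
Reference: 2021-02-22
Year difference: 2021 - 1998 = 23

23 years old


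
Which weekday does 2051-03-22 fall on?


Date: March 22, 2051
Anchor: Jan 1, 2051. With p = 2051 - 1 = 2050: (p + p//4 - p//100 + p//400) mod 7 = (2050 + 512 - 20 + 5) mod 7 = 2547 mod 7 = 6 -> Sunday (Mon=0 ... Sun=6)
Days before March (Jan-Feb): 59; offset = 59 + 22 - 1 = 80
Weekday index = (6 + 80) mod 7 = 2

Day of the week: Wednesday


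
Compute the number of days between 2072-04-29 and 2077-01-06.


From 2072-04-29 to 2077-01-06
2072-04-29: days before April = 31 + 29 + 31 = 91 (2072 is a leap year); day of year = 91 + 29 = 120
2077-01-06: day of year = 6
Rest of 2072: 366 - 120 = 246
Full years 2073 (365), 2074 (365), 2075 (365), 2076 (366): 1461
Total = 246 + 1461 + 6 = 1713

1713 days


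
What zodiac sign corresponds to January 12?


Date: January 12
Conventional tropical zodiac dates: Capricorn from December 22 onward; Aquarius starts January 20
January 12 falls within the Capricorn range

Capricorn


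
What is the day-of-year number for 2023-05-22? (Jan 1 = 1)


Date: May 22, 2023
Days in months 1 through 4: 120
Plus 22 days in May

Day of year: 142


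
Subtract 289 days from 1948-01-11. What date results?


Start: 1948-01-11, subtract 289 days
Back 11 days from January 11 reaches December 31, 1947 -> 278 left
December 1947 has 31 days -> back to November 30, 1947 -> 247 left
November 1947 has 30 days -> back to October 31, 1947 -> 217 left
October 1947 has 31 days -> back to September 30, 1947 -> 186 left
September 1947 has 30 days -> back to August 31, 1947 -> 156 left
August 1947 has 31 days -> back to July 31, 1947 -> 125 left
July 1947 has 31 days -> back to June 30, 1947 -> 94 left
June 1947 has 30 days -> back to May 31, 1947 -> 64 left
May 1947 has 31 days -> back to April 30, 1947 -> 33 left
April 1947 has 30 days -> back to March 31, 1947 -> 3 left
March 1947: 31 - 3 = 28 -> lands on March 28

Result: 1947-03-28


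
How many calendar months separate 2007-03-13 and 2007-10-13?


From March 2007 to October 2007
0 years * 12 = 0 months, plus 7 months = 7

7 months


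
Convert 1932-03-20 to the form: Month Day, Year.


ISO 1932-03-20 parses as year=1932, month=03, day=20
Month 3 -> March

March 20, 1932


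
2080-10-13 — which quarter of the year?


Month: October (month 10)
Q1: Jan-Mar, Q2: Apr-Jun, Q3: Jul-Sep, Q4: Oct-Dec

Q4


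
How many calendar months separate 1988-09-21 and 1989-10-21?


From September 1988 to October 1989
1 year * 12 = 12 months, plus 1 month = 13

13 months


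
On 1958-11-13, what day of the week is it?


Date: November 13, 1958
Anchor: Jan 1, 1958. With p = 1958 - 1 = 1957: (p + p//4 - p//100 + p//400) mod 7 = (1957 + 489 - 19 + 4) mod 7 = 2431 mod 7 = 2 -> Wednesday (Mon=0 ... Sun=6)
Days before November (Jan-Oct): 304; offset = 304 + 13 - 1 = 316
Weekday index = (2 + 316) mod 7 = 3

Day of the week: Thursday


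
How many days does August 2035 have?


August 2035

31 days


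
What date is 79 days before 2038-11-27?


Start: 2038-11-27, subtract 79 days
Back 27 days from November 27 reaches October 31, 2038 -> 52 left
October 2038 has 31 days -> back to September 30, 2038 -> 21 left
September 2038: 30 - 21 = 9 -> lands on September 9

Result: 2038-09-09


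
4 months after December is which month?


December is month 12
12 + 4 = 16; wrap: 16 - 12 = 4

April


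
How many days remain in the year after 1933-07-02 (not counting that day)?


Day of year: 183 of 365
Remaining = 365 - 183

182 days


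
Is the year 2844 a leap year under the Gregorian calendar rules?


Gregorian leap year rule: divisible by 4, but not by 100, unless also by 400.
2844 is divisible by 4 but not 100 -> leap year

Yes


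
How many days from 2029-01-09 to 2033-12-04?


From 2029-01-09 to 2033-12-04
2029-01-09: day of year = 9
2033-12-04: days before December = 31 + 28 + 31 + 30 + 31 + 30 + 31 + 31 + 30 + 31 + 30 = 334 (2033 is not a leap year); day of year = 334 + 4 = 338
Rest of 2029: 365 - 9 = 356
Full years 2030 (365), 2031 (365), 2032 (366): 1096
Total = 356 + 1096 + 338 = 1790

1790 days


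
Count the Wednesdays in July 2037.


July 2037 has 31 days
Anchor: Jan 1, 2037. With p = 2037 - 1 = 2036: (p + p//4 - p//100 + p//400) mod 7 = (2036 + 509 - 20 + 5) mod 7 = 2530 mod 7 = 3 -> Thursday (Mon=0 ... Sun=6)
Days before July (Jan-Jun): 181; July 1 index = (3 + 181) mod 7 = 2 -> Wednesday
First Wednesday is July 1
Wednesdays: 1, 8, 15, 22, 29

5 Wednesdays


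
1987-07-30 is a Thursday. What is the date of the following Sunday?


Current: Thursday
Target: Sunday
Days ahead: 3

Next Sunday: 1987-08-02


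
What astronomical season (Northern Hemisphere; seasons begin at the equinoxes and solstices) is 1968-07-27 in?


Date: July 27
Astronomical Summer (approx.; exact equinox/solstice day varies by year): June 21 to September 21
July 27 falls within the Summer window

Summer


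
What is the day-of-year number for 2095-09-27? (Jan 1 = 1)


Date: September 27, 2095
Days in months 1 through 8: 243
Plus 27 days in September

Day of year: 270


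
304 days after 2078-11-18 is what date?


Start: 2078-11-18, add 304 days
November 2078 has 30 days: 30 - 18 = 12 days to November 30 -> 292 left
December 2078 has 31 days -> 261 left
January 2079 has 31 days -> 230 left
February 2079 has 28 days -> 202 left
March 2079 has 31 days -> 171 left
April 2079 has 30 days -> 141 left
May 2079 has 31 days -> 110 left
June 2079 has 30 days -> 80 left
July 2079 has 31 days -> 49 left
August 2079 has 31 days -> 18 left
September 2079: 18 <= 30 -> lands on September 18

Result: 2079-09-18


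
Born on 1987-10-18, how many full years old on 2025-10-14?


Birth: 1987-10-18
Reference: 2025-10-14
Year difference: 2025 - 1987 = 38
Birthday not yet reached in 2025, subtract 1

37 years old


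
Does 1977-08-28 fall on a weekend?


Anchor: Jan 1, 1977. With p = 1977 - 1 = 1976: (p + p//4 - p//100 + p//400) mod 7 = (1976 + 494 - 19 + 4) mod 7 = 2455 mod 7 = 5 -> Saturday (Mon=0 ... Sun=6)
Day of year: 240; offset = 239
Weekday index = (5 + 239) mod 7 = 6 -> Sunday
Weekend days: Saturday, Sunday

Yes


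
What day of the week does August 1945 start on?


Target: August 1, 1945
Anchor: Jan 1, 1945. With p = 1945 - 1 = 1944: (p + p//4 - p//100 + p//400) mod 7 = (1944 + 486 - 19 + 4) mod 7 = 2415 mod 7 = 0 -> Monday (Mon=0 ... Sun=6)
Days before August (Jan-Jul): 212 days
Weekday index = (0 + 212) mod 7 = 2

Wednesday


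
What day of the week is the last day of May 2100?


May 2100 has 31 days
Anchor: Jan 1, 2100. With p = 2100 - 1 = 2099: (p + p//4 - p//100 + p//400) mod 7 = (2099 + 524 - 20 + 5) mod 7 = 2608 mod 7 = 4 -> Friday (Mon=0 ... Sun=6)
Days before May (Jan-Apr): 120; May 1 index = (4 + 120) mod 7 = 5 -> Saturday
Last day offset: 31 - 1 = 30 days
Weekday index = (5 + 30) mod 7 = 0

Monday, May 31


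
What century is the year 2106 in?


Century = (year - 1) // 100 + 1
= (2106 - 1) // 100 + 1
= 2105 // 100 + 1
= 21 + 1

22nd century


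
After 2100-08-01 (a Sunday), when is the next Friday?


Current: Sunday
Target: Friday
Days ahead: 5

Next Friday: 2100-08-06


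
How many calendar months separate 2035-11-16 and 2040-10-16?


From November 2035 to October 2040
5 years * 12 = 60 months, minus 1 month = 59

59 months


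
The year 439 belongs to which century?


Century = (year - 1) // 100 + 1
= (439 - 1) // 100 + 1
= 438 // 100 + 1
= 4 + 1

5th century


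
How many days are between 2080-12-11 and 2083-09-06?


From 2080-12-11 to 2083-09-06
2080-12-11: days before December = 31 + 29 + 31 + 30 + 31 + 30 + 31 + 31 + 30 + 31 + 30 = 335 (2080 is a leap year); day of year = 335 + 11 = 346
2083-09-06: days before September = 31 + 28 + 31 + 30 + 31 + 30 + 31 + 31 = 243 (2083 is not a leap year); day of year = 243 + 6 = 249
Rest of 2080: 366 - 346 = 20
Full years 2081 (365), 2082 (365): 730
Total = 20 + 730 + 249 = 999

999 days


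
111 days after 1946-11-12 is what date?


Start: 1946-11-12, add 111 days
November 1946 has 30 days: 30 - 12 = 18 days to November 30 -> 93 left
December 1946 has 31 days -> 62 left
January 1947 has 31 days -> 31 left
February 1947 has 28 days -> 3 left
March 1947: 3 <= 31 -> lands on March 3

Result: 1947-03-03


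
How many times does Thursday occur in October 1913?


October 1913 has 31 days
Anchor: Jan 1, 1913. With p = 1913 - 1 = 1912: (p + p//4 - p//100 + p//400) mod 7 = (1912 + 478 - 19 + 4) mod 7 = 2375 mod 7 = 2 -> Wednesday (Mon=0 ... Sun=6)
Days before October (Jan-Sep): 273; October 1 index = (2 + 273) mod 7 = 2 -> Wednesday
First Thursday is October 2
Thursdays: 2, 9, 16, 23, 30

5 Thursdays


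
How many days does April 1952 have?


April 1952

30 days


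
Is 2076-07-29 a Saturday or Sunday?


Anchor: Jan 1, 2076. With p = 2076 - 1 = 2075: (p + p//4 - p//100 + p//400) mod 7 = (2075 + 518 - 20 + 5) mod 7 = 2578 mod 7 = 2 -> Wednesday (Mon=0 ... Sun=6)
Day of year: 211; offset = 210
Weekday index = (2 + 210) mod 7 = 2 -> Wednesday
Weekend days: Saturday, Sunday

No


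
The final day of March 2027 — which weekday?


March 2027 has 31 days
Anchor: Jan 1, 2027. With p = 2027 - 1 = 2026: (p + p//4 - p//100 + p//400) mod 7 = (2026 + 506 - 20 + 5) mod 7 = 2517 mod 7 = 4 -> Friday (Mon=0 ... Sun=6)
Days before March (Jan-Feb): 59; March 1 index = (4 + 59) mod 7 = 0 -> Monday
Last day offset: 31 - 1 = 30 days
Weekday index = (0 + 30) mod 7 = 2

Wednesday, March 31


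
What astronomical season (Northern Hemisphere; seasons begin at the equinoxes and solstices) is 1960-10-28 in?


Date: October 28
Astronomical Autumn (approx.; exact equinox/solstice day varies by year): September 22 to December 20
October 28 falls within the Autumn window

Autumn


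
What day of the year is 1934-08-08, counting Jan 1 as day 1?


Date: August 8, 1934
Days in months 1 through 7: 212
Plus 8 days in August

Day of year: 220


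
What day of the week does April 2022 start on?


Target: April 1, 2022
Anchor: Jan 1, 2022. With p = 2022 - 1 = 2021: (p + p//4 - p//100 + p//400) mod 7 = (2021 + 505 - 20 + 5) mod 7 = 2511 mod 7 = 5 -> Saturday (Mon=0 ... Sun=6)
Days before April (Jan-Mar): 90 days
Weekday index = (5 + 90) mod 7 = 4

Friday


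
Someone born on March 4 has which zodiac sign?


Date: March 4
Conventional tropical zodiac dates: Pisces from February 19 onward; Aries starts March 21
March 4 falls within the Pisces range

Pisces


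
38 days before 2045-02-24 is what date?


Start: 2045-02-24, subtract 38 days
Back 24 days from February 24 reaches January 31, 2045 -> 14 left
January 2045: 31 - 14 = 17 -> lands on January 17

Result: 2045-01-17


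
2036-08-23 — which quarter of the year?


Month: August (month 8)
Q1: Jan-Mar, Q2: Apr-Jun, Q3: Jul-Sep, Q4: Oct-Dec

Q3


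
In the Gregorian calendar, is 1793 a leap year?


Gregorian leap year rule: divisible by 4, but not by 100, unless also by 400.
1793 is not divisible by 4 -> not a leap year

No


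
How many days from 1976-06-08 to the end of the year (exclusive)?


Day of year: 160 of 366
Remaining = 366 - 160

206 days


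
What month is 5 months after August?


August is month 8
8 + 5 = 13; wrap: 13 - 12 = 1

January


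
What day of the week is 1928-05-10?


Date: May 10, 1928
Anchor: Jan 1, 1928. With p = 1928 - 1 = 1927: (p + p//4 - p//100 + p//400) mod 7 = (1927 + 481 - 19 + 4) mod 7 = 2393 mod 7 = 6 -> Sunday (Mon=0 ... Sun=6)
Days before May (Jan-Apr): 121; offset = 121 + 10 - 1 = 130
Weekday index = (6 + 130) mod 7 = 3

Day of the week: Thursday


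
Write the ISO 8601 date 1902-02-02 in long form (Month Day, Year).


ISO 1902-02-02 parses as year=1902, month=02, day=02
Month 2 -> February

February 2, 1902


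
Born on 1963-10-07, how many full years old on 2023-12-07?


Birth: 1963-10-07
Reference: 2023-12-07
Year difference: 2023 - 1963 = 60

60 years old


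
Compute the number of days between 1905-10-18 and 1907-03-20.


From 1905-10-18 to 1907-03-20
1905-10-18: days before October = 31 + 28 + 31 + 30 + 31 + 30 + 31 + 31 + 30 = 273 (1905 is not a leap year); day of year = 273 + 18 = 291
1907-03-20: days before March = 31 + 28 = 59 (1907 is not a leap year); day of year = 59 + 20 = 79
Rest of 1905: 365 - 291 = 74
Full years 1906 (365): 365
Total = 74 + 365 + 79 = 518

518 days


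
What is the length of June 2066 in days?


June 2066

30 days


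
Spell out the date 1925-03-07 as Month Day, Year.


ISO 1925-03-07 parses as year=1925, month=03, day=07
Month 3 -> March

March 7, 1925


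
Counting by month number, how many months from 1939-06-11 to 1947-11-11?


From June 1939 to November 1947
8 years * 12 = 96 months, plus 5 months = 101

101 months


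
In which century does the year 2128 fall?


Century = (year - 1) // 100 + 1
= (2128 - 1) // 100 + 1
= 2127 // 100 + 1
= 21 + 1

22nd century


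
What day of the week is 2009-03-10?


Date: March 10, 2009
Anchor: Jan 1, 2009. With p = 2009 - 1 = 2008: (p + p//4 - p//100 + p//400) mod 7 = (2008 + 502 - 20 + 5) mod 7 = 2495 mod 7 = 3 -> Thursday (Mon=0 ... Sun=6)
Days before March (Jan-Feb): 59; offset = 59 + 10 - 1 = 68
Weekday index = (3 + 68) mod 7 = 1

Day of the week: Tuesday


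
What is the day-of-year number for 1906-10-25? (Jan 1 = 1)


Date: October 25, 1906
Days in months 1 through 9: 273
Plus 25 days in October

Day of year: 298


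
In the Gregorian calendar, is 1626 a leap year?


Gregorian leap year rule: divisible by 4, but not by 100, unless also by 400.
1626 is not divisible by 4 -> not a leap year

No


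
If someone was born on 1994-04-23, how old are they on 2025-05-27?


Birth: 1994-04-23
Reference: 2025-05-27
Year difference: 2025 - 1994 = 31

31 years old


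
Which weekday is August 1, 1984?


Target: August 1, 1984
Anchor: Jan 1, 1984. With p = 1984 - 1 = 1983: (p + p//4 - p//100 + p//400) mod 7 = (1983 + 495 - 19 + 4) mod 7 = 2463 mod 7 = 6 -> Sunday (Mon=0 ... Sun=6)
Days before August (Jan-Jul): 213 days
Weekday index = (6 + 213) mod 7 = 2

Wednesday


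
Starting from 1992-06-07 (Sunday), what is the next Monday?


Current: Sunday
Target: Monday
Days ahead: 1

Next Monday: 1992-06-08


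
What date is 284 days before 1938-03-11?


Start: 1938-03-11, subtract 284 days
Back 11 days from March 11 reaches February 28, 1938 -> 273 left
February 1938 has 28 days -> back to January 31, 1938 -> 245 left
January 1938 has 31 days -> back to December 31, 1937 -> 214 left
December 1937 has 31 days -> back to November 30, 1937 -> 183 left
November 1937 has 30 days -> back to October 31, 1937 -> 153 left
October 1937 has 31 days -> back to September 30, 1937 -> 122 left
September 1937 has 30 days -> back to August 31, 1937 -> 92 left
August 1937 has 31 days -> back to July 31, 1937 -> 61 left
July 1937 has 31 days -> back to June 30, 1937 -> 30 left
June 1937 has 30 days -> back to May 31, 1937 -> 0 left
May 1937: 31 - 0 = 31 -> lands on May 31

Result: 1937-05-31


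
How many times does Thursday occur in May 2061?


May 2061 has 31 days
Anchor: Jan 1, 2061. With p = 2061 - 1 = 2060: (p + p//4 - p//100 + p//400) mod 7 = (2060 + 515 - 20 + 5) mod 7 = 2560 mod 7 = 5 -> Saturday (Mon=0 ... Sun=6)
Days before May (Jan-Apr): 120; May 1 index = (5 + 120) mod 7 = 6 -> Sunday
First Thursday is May 5
Thursdays: 5, 12, 19, 26

4 Thursdays


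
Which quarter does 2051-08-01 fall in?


Month: August (month 8)
Q1: Jan-Mar, Q2: Apr-Jun, Q3: Jul-Sep, Q4: Oct-Dec

Q3


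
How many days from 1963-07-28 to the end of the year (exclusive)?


Day of year: 209 of 365
Remaining = 365 - 209

156 days


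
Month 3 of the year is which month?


Month 3 of 12

March


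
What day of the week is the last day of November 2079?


November 2079 has 30 days
Anchor: Jan 1, 2079. With p = 2079 - 1 = 2078: (p + p//4 - p//100 + p//400) mod 7 = (2078 + 519 - 20 + 5) mod 7 = 2582 mod 7 = 6 -> Sunday (Mon=0 ... Sun=6)
Days before November (Jan-Oct): 304; November 1 index = (6 + 304) mod 7 = 2 -> Wednesday
Last day offset: 30 - 1 = 29 days
Weekday index = (2 + 29) mod 7 = 3

Thursday, November 30


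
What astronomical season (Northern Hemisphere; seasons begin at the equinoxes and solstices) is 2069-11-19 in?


Date: November 19
Astronomical Autumn (approx.; exact equinox/solstice day varies by year): September 22 to December 20
November 19 falls within the Autumn window

Autumn


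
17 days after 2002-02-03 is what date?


Start: 2002-02-03, add 17 days
February 2002 has 28 days; 3 + 17 = 20 stays within February

Result: 2002-02-20


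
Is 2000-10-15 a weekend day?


Anchor: Jan 1, 2000. With p = 2000 - 1 = 1999: (p + p//4 - p//100 + p//400) mod 7 = (1999 + 499 - 19 + 4) mod 7 = 2483 mod 7 = 5 -> Saturday (Mon=0 ... Sun=6)
Day of year: 289; offset = 288
Weekday index = (5 + 288) mod 7 = 6 -> Sunday
Weekend days: Saturday, Sunday

Yes


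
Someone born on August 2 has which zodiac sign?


Date: August 2
Conventional tropical zodiac dates: Leo from July 23 onward; Virgo starts August 23
August 2 falls within the Leo range

Leo


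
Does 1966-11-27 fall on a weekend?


Anchor: Jan 1, 1966. With p = 1966 - 1 = 1965: (p + p//4 - p//100 + p//400) mod 7 = (1965 + 491 - 19 + 4) mod 7 = 2441 mod 7 = 5 -> Saturday (Mon=0 ... Sun=6)
Day of year: 331; offset = 330
Weekday index = (5 + 330) mod 7 = 6 -> Sunday
Weekend days: Saturday, Sunday

Yes


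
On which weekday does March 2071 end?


March 2071 has 31 days
Anchor: Jan 1, 2071. With p = 2071 - 1 = 2070: (p + p//4 - p//100 + p//400) mod 7 = (2070 + 517 - 20 + 5) mod 7 = 2572 mod 7 = 3 -> Thursday (Mon=0 ... Sun=6)
Days before March (Jan-Feb): 59; March 1 index = (3 + 59) mod 7 = 6 -> Sunday
Last day offset: 31 - 1 = 30 days
Weekday index = (6 + 30) mod 7 = 1

Tuesday, March 31


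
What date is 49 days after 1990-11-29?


Start: 1990-11-29, add 49 days
November 1990 has 30 days: 30 - 29 = 1 day to November 30 -> 48 left
December 1990 has 31 days -> 17 left
January 1991: 17 <= 31 -> lands on January 17

Result: 1991-01-17


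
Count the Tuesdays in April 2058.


April 2058 has 30 days
Anchor: Jan 1, 2058. With p = 2058 - 1 = 2057: (p + p//4 - p//100 + p//400) mod 7 = (2057 + 514 - 20 + 5) mod 7 = 2556 mod 7 = 1 -> Tuesday (Mon=0 ... Sun=6)
Days before April (Jan-Mar): 90; April 1 index = (1 + 90) mod 7 = 0 -> Monday
First Tuesday is April 2
Tuesdays: 2, 9, 16, 23, 30

5 Tuesdays


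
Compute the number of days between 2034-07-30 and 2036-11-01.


From 2034-07-30 to 2036-11-01
2034-07-30: days before July = 31 + 28 + 31 + 30 + 31 + 30 = 181 (2034 is not a leap year); day of year = 181 + 30 = 211
2036-11-01: days before November = 31 + 29 + 31 + 30 + 31 + 30 + 31 + 31 + 30 + 31 = 305 (2036 is a leap year); day of year = 305 + 1 = 306
Rest of 2034: 365 - 211 = 154
Full years 2035 (365): 365
Total = 154 + 365 + 306 = 825

825 days


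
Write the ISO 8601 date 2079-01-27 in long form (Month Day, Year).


ISO 2079-01-27 parses as year=2079, month=01, day=27
Month 1 -> January

January 27, 2079


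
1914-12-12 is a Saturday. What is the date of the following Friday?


Current: Saturday
Target: Friday
Days ahead: 6

Next Friday: 1914-12-18


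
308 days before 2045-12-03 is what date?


Start: 2045-12-03, subtract 308 days
Back 3 days from December 3 reaches November 30, 2045 -> 305 left
November 2045 has 30 days -> back to October 31, 2045 -> 275 left
October 2045 has 31 days -> back to September 30, 2045 -> 244 left
September 2045 has 30 days -> back to August 31, 2045 -> 214 left
August 2045 has 31 days -> back to July 31, 2045 -> 183 left
July 2045 has 31 days -> back to June 30, 2045 -> 152 left
June 2045 has 30 days -> back to May 31, 2045 -> 122 left
May 2045 has 31 days -> back to April 30, 2045 -> 91 left
April 2045 has 30 days -> back to March 31, 2045 -> 61 left
March 2045 has 31 days -> back to February 28, 2045 -> 30 left
February 2045 has 28 days -> back to January 31, 2045 -> 2 left
January 2045: 31 - 2 = 29 -> lands on January 29

Result: 2045-01-29


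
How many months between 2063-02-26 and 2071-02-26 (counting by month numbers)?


From February 2063 to February 2071
8 years * 12 = 96 months = 96

96 months


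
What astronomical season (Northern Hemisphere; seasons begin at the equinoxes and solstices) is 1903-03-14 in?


Date: March 14
Astronomical Winter (approx.; exact equinox/solstice day varies by year): December 21 to March 19
March 14 falls within the Winter window

Winter


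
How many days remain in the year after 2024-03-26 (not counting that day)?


Day of year: 86 of 366
Remaining = 366 - 86

280 days


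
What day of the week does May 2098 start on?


Target: May 1, 2098
Anchor: Jan 1, 2098. With p = 2098 - 1 = 2097: (p + p//4 - p//100 + p//400) mod 7 = (2097 + 524 - 20 + 5) mod 7 = 2606 mod 7 = 2 -> Wednesday (Mon=0 ... Sun=6)
Days before May (Jan-Apr): 120 days
Weekday index = (2 + 120) mod 7 = 3

Thursday


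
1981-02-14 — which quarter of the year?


Month: February (month 2)
Q1: Jan-Mar, Q2: Apr-Jun, Q3: Jul-Sep, Q4: Oct-Dec

Q1


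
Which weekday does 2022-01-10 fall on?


Date: January 10, 2022
Anchor: Jan 1, 2022. With p = 2022 - 1 = 2021: (p + p//4 - p//100 + p//400) mod 7 = (2021 + 505 - 20 + 5) mod 7 = 2511 mod 7 = 5 -> Saturday (Mon=0 ... Sun=6)
Days into year = 10 - 1 = 9
Weekday index = (5 + 9) mod 7 = 0

Day of the week: Monday


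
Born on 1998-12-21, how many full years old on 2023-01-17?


Birth: 1998-12-21
Reference: 2023-01-17
Year difference: 2023 - 1998 = 25
Birthday not yet reached in 2023, subtract 1

24 years old


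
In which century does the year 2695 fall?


Century = (year - 1) // 100 + 1
= (2695 - 1) // 100 + 1
= 2694 // 100 + 1
= 26 + 1

27th century


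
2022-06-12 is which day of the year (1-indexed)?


Date: June 12, 2022
Days in months 1 through 5: 151
Plus 12 days in June

Day of year: 163


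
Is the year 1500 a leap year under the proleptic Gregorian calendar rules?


Gregorian leap year rule: divisible by 4, but not by 100, unless also by 400.
1500 is divisible by 100 but not 400 -> not a leap year

No


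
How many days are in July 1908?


July 1908

31 days


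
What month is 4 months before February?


February is month 2
2 - 4 = -2; wrap: -2 + 12 = 10

October


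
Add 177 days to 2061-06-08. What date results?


Start: 2061-06-08, add 177 days
June 2061 has 30 days: 30 - 8 = 22 days to June 30 -> 155 left
July 2061 has 31 days -> 124 left
August 2061 has 31 days -> 93 left
September 2061 has 30 days -> 63 left
October 2061 has 31 days -> 32 left
November 2061 has 30 days -> 2 left
December 2061: 2 <= 31 -> lands on December 2

Result: 2061-12-02


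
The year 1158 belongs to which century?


Century = (year - 1) // 100 + 1
= (1158 - 1) // 100 + 1
= 1157 // 100 + 1
= 11 + 1

12th century


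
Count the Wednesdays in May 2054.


May 2054 has 31 days
Anchor: Jan 1, 2054. With p = 2054 - 1 = 2053: (p + p//4 - p//100 + p//400) mod 7 = (2053 + 513 - 20 + 5) mod 7 = 2551 mod 7 = 3 -> Thursday (Mon=0 ... Sun=6)
Days before May (Jan-Apr): 120; May 1 index = (3 + 120) mod 7 = 4 -> Friday
First Wednesday is May 6
Wednesdays: 6, 13, 20, 27

4 Wednesdays
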